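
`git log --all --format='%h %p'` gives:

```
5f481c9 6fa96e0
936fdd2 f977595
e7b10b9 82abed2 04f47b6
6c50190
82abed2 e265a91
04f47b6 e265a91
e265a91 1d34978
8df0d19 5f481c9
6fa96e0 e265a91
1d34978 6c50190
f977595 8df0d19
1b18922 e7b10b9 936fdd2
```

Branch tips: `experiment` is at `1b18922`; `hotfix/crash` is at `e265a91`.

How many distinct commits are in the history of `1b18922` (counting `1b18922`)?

12

Walking parent pointers from 1b18922: reachable set = {04f47b6, 1b18922, 1d34978, 5f481c9, 6c50190, 6fa96e0, 82abed2, 8df0d19, 936fdd2, e265a91, e7b10b9, f977595}.
That is 12 commits.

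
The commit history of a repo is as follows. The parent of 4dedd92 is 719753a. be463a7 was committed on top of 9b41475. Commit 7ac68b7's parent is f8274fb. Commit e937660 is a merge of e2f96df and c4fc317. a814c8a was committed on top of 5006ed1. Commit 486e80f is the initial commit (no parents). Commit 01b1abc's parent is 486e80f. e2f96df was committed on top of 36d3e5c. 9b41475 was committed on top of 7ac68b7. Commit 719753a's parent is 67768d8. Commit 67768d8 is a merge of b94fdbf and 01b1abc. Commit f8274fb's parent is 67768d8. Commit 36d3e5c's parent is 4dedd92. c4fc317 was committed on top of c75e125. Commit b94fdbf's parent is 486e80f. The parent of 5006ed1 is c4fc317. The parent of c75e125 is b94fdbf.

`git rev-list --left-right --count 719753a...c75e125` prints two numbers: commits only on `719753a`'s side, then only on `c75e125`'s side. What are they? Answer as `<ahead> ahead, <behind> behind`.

Reachable from 719753a: {01b1abc, 486e80f, 67768d8, 719753a, b94fdbf}.
Reachable from c75e125: {486e80f, b94fdbf, c75e125}.
Only in 719753a's history (ahead): {01b1abc, 67768d8, 719753a} — 3.
Only in c75e125's history (behind): {c75e125} — 1.

3 ahead, 1 behind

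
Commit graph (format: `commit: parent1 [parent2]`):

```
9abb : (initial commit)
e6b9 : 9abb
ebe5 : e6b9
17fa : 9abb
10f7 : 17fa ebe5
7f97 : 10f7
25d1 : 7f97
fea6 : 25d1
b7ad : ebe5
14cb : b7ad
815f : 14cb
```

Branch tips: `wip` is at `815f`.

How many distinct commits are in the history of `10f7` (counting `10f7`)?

5

Walking parent pointers from 10f7: reachable set = {10f7, 17fa, 9abb, e6b9, ebe5}.
That is 5 commits.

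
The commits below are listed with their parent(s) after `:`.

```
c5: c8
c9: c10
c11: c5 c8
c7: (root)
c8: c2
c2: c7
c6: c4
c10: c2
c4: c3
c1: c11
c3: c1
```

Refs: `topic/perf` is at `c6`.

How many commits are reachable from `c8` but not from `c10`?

1

Reachable from c8: {c2, c7, c8}.
Reachable from c10: {c10, c2, c7}.
In c8's history but not c10's: {c8} — 1 commit.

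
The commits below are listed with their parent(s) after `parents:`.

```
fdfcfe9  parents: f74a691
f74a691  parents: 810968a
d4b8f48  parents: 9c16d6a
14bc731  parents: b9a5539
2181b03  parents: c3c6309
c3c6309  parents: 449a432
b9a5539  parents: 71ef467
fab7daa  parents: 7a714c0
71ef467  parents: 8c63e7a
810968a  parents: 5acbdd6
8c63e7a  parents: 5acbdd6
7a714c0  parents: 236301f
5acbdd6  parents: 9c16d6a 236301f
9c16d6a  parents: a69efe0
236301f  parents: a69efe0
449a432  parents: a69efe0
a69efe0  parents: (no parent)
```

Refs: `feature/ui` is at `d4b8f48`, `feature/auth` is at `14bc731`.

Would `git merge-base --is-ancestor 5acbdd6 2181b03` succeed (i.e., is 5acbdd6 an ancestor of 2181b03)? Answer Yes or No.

Ancestors of 2181b03: {2181b03, 449a432, a69efe0, c3c6309}.
5acbdd6 is not in that set, so it is not an ancestor of 2181b03.

No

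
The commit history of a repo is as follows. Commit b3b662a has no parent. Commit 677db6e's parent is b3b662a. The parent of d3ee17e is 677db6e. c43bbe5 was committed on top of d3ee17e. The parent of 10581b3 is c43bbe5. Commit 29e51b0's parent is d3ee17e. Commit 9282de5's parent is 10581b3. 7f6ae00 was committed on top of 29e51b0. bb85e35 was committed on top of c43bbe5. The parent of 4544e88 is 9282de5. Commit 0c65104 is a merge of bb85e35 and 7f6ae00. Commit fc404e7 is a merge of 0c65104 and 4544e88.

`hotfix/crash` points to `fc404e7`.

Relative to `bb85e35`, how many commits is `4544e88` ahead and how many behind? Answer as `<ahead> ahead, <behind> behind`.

3 ahead, 1 behind

Reachable from 4544e88: {10581b3, 4544e88, 677db6e, 9282de5, b3b662a, c43bbe5, d3ee17e}.
Reachable from bb85e35: {677db6e, b3b662a, bb85e35, c43bbe5, d3ee17e}.
Only in 4544e88's history (ahead): {10581b3, 4544e88, 9282de5} — 3.
Only in bb85e35's history (behind): {bb85e35} — 1.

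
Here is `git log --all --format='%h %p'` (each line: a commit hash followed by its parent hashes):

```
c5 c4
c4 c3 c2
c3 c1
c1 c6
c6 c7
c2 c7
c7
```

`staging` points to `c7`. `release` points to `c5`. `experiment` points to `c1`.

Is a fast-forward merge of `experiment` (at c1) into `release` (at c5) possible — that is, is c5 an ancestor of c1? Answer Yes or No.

A fast-forward from c5 to c1 is possible iff c5 is an ancestor of c1.
Ancestors of c1: {c1, c6, c7}.
c5 is not among them, so fast-forward is not possible.

No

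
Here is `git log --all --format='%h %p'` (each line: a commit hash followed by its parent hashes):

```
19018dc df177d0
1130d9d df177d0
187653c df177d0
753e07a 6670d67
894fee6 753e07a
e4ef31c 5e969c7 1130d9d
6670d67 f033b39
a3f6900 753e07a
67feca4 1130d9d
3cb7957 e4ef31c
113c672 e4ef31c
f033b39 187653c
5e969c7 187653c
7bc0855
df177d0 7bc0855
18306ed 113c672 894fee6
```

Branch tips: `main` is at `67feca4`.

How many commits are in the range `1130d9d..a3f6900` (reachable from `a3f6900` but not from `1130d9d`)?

5

Reachable from a3f6900: {187653c, 6670d67, 753e07a, 7bc0855, a3f6900, df177d0, f033b39}.
Reachable from 1130d9d: {1130d9d, 7bc0855, df177d0}.
In a3f6900's history but not 1130d9d's: {187653c, 6670d67, 753e07a, a3f6900, f033b39} — 5 commits.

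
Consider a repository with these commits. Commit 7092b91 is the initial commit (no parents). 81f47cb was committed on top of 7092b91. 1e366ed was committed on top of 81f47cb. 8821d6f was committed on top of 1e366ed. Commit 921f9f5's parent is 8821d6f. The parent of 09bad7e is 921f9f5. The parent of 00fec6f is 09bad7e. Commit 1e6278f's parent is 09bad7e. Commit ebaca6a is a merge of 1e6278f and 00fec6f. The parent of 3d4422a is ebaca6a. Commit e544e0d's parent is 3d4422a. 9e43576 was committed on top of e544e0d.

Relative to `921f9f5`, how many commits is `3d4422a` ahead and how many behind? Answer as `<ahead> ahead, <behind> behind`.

Reachable from 3d4422a: {00fec6f, 09bad7e, 1e366ed, 1e6278f, 3d4422a, 7092b91, 81f47cb, 8821d6f, 921f9f5, ebaca6a}.
Reachable from 921f9f5: {1e366ed, 7092b91, 81f47cb, 8821d6f, 921f9f5}.
Only in 3d4422a's history (ahead): {00fec6f, 09bad7e, 1e6278f, 3d4422a, ebaca6a} — 5.
Only in 921f9f5's history (behind): {} — 0.

5 ahead, 0 behind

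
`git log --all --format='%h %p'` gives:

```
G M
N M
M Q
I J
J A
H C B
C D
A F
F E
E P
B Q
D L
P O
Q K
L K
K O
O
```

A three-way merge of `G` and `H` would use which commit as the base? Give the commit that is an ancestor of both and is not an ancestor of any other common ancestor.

Ancestors of G: {G, K, M, O, Q}.
Ancestors of H: {B, C, D, H, K, L, O, Q}.
Common ancestors: {K, O, Q}.
Among these, Q is not an ancestor of any other common ancestor — it is the merge base.

Q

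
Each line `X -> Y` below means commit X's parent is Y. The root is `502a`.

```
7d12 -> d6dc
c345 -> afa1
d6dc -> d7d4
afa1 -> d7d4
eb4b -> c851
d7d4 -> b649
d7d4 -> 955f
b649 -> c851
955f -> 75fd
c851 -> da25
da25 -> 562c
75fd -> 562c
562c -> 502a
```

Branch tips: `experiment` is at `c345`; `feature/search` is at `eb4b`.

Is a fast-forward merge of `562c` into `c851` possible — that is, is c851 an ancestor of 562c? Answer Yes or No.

A fast-forward from c851 to 562c is possible iff c851 is an ancestor of 562c.
Ancestors of 562c: {502a, 562c}.
c851 is not among them, so fast-forward is not possible.

No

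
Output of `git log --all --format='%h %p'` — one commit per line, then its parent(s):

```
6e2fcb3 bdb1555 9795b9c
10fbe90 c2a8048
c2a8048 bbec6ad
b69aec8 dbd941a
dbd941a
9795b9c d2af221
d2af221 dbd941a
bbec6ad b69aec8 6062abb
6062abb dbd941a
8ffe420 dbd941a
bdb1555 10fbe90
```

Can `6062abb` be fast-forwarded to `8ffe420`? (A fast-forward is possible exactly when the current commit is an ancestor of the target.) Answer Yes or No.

No

A fast-forward from 6062abb to 8ffe420 is possible iff 6062abb is an ancestor of 8ffe420.
Ancestors of 8ffe420: {8ffe420, dbd941a}.
6062abb is not among them, so fast-forward is not possible.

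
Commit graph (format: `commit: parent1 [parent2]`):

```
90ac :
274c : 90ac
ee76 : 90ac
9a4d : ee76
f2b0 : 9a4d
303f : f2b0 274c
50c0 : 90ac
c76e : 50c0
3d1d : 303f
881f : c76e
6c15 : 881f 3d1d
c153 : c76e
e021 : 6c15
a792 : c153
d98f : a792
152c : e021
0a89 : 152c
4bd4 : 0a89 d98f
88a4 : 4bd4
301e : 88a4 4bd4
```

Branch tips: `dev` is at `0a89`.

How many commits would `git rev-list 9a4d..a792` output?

Reachable from a792: {50c0, 90ac, a792, c153, c76e}.
Reachable from 9a4d: {90ac, 9a4d, ee76}.
In a792's history but not 9a4d's: {50c0, a792, c153, c76e} — 4 commits.

4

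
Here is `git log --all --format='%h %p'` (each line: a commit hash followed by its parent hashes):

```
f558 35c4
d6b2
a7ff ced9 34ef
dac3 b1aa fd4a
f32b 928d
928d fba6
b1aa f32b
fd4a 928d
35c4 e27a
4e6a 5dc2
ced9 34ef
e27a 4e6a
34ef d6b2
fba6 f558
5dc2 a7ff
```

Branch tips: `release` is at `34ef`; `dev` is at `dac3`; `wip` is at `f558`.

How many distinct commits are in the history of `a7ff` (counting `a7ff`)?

4

Walking parent pointers from a7ff: reachable set = {34ef, a7ff, ced9, d6b2}.
That is 4 commits.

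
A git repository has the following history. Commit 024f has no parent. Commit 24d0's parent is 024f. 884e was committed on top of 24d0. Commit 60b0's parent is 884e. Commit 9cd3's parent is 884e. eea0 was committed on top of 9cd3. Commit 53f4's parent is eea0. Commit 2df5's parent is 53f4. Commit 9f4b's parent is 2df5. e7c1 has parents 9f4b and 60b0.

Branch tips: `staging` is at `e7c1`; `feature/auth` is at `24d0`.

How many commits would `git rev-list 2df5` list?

Walking parent pointers from 2df5: reachable set = {024f, 24d0, 2df5, 53f4, 884e, 9cd3, eea0}.
That is 7 commits.

7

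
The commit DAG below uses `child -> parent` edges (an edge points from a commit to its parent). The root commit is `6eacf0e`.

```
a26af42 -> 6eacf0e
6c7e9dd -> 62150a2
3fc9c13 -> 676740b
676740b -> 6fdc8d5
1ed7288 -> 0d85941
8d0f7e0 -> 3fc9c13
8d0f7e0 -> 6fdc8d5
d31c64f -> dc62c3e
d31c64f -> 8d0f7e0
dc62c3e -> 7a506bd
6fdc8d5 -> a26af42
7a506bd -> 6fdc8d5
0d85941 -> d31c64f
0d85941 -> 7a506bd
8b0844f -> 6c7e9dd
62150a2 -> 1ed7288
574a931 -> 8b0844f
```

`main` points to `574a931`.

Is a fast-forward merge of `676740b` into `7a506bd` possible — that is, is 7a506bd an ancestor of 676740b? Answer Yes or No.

No

A fast-forward from 7a506bd to 676740b is possible iff 7a506bd is an ancestor of 676740b.
Ancestors of 676740b: {676740b, 6eacf0e, 6fdc8d5, a26af42}.
7a506bd is not among them, so fast-forward is not possible.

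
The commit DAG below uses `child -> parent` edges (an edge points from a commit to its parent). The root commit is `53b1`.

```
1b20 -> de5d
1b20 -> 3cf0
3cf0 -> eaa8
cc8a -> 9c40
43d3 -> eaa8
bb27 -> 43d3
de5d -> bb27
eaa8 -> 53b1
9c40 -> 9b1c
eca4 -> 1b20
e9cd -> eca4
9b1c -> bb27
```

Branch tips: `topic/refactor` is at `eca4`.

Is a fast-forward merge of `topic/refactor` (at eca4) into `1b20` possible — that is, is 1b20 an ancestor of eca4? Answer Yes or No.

Yes

A fast-forward from 1b20 to eca4 is possible iff 1b20 is an ancestor of eca4.
Ancestors of eca4: {1b20, 3cf0, 43d3, 53b1, bb27, de5d, eaa8, eca4}.
1b20 is among them, so fast-forward is possible.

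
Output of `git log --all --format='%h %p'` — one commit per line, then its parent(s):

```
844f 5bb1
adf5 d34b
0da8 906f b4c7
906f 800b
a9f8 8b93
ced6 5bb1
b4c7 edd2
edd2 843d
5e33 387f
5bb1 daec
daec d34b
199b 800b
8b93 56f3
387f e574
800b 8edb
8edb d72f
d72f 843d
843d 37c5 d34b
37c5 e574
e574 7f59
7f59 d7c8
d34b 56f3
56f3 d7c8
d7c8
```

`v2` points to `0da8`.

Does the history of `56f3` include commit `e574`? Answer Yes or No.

No

Ancestors of 56f3: {56f3, d7c8}.
e574 is not in that set, so it is not an ancestor of 56f3.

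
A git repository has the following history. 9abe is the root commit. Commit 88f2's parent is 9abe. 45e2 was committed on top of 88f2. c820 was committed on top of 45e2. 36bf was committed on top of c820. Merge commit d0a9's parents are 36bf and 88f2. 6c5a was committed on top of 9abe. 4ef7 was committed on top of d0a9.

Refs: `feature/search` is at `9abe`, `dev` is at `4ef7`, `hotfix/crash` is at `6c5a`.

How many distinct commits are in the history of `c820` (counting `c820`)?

Walking parent pointers from c820: reachable set = {45e2, 88f2, 9abe, c820}.
That is 4 commits.

4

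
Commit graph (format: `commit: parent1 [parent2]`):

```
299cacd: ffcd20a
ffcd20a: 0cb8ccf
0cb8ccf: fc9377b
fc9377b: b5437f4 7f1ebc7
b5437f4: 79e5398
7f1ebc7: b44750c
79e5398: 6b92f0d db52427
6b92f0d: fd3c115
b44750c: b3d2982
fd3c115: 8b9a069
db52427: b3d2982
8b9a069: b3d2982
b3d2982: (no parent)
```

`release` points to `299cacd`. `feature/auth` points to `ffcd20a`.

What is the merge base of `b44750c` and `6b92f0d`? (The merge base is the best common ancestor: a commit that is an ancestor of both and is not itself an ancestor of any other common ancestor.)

Ancestors of b44750c: {b3d2982, b44750c}.
Ancestors of 6b92f0d: {6b92f0d, 8b9a069, b3d2982, fd3c115}.
Common ancestors: {b3d2982}.
The only common ancestor is b3d2982, so it is the merge base.

b3d2982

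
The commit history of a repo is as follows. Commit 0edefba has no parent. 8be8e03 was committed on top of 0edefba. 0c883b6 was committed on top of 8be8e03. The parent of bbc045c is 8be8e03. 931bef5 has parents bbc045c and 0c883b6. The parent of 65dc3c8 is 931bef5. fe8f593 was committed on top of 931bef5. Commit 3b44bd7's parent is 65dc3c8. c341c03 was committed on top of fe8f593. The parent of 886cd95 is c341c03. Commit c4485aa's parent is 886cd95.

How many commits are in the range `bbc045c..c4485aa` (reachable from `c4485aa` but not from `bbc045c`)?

Reachable from c4485aa: {0c883b6, 0edefba, 886cd95, 8be8e03, 931bef5, bbc045c, c341c03, c4485aa, fe8f593}.
Reachable from bbc045c: {0edefba, 8be8e03, bbc045c}.
In c4485aa's history but not bbc045c's: {0c883b6, 886cd95, 931bef5, c341c03, c4485aa, fe8f593} — 6 commits.

6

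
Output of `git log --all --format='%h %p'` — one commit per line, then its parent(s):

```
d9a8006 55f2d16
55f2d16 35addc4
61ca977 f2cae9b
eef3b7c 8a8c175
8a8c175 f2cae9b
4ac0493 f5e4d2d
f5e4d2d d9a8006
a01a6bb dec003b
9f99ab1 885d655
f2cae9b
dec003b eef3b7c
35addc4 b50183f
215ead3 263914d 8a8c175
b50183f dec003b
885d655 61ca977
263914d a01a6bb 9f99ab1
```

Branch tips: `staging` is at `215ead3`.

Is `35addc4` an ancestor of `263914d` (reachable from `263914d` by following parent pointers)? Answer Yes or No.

Ancestors of 263914d: {263914d, 61ca977, 885d655, 8a8c175, 9f99ab1, a01a6bb, dec003b, eef3b7c, f2cae9b}.
35addc4 is not in that set, so it is not an ancestor of 263914d.

No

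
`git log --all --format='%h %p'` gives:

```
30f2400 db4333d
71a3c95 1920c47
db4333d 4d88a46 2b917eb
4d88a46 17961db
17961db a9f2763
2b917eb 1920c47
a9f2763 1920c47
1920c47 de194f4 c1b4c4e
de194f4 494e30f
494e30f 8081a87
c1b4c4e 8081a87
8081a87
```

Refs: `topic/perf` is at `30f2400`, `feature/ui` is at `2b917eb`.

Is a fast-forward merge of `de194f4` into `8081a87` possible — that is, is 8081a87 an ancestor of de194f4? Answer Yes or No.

A fast-forward from 8081a87 to de194f4 is possible iff 8081a87 is an ancestor of de194f4.
Ancestors of de194f4: {494e30f, 8081a87, de194f4}.
8081a87 is among them, so fast-forward is possible.

Yes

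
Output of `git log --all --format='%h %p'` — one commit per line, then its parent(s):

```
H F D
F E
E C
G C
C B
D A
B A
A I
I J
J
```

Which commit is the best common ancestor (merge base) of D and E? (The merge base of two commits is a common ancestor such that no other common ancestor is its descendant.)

Ancestors of D: {A, D, I, J}.
Ancestors of E: {A, B, C, E, I, J}.
Common ancestors: {A, I, J}.
Among these, A is not an ancestor of any other common ancestor — it is the merge base.

A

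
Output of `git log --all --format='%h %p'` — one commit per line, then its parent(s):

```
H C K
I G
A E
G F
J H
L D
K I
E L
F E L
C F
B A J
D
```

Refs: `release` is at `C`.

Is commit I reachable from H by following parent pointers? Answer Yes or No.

Yes

Ancestors of H (commits reachable by following parents): {C, D, E, F, G, H, I, K, L}.
I is in that set, so it is an ancestor of H.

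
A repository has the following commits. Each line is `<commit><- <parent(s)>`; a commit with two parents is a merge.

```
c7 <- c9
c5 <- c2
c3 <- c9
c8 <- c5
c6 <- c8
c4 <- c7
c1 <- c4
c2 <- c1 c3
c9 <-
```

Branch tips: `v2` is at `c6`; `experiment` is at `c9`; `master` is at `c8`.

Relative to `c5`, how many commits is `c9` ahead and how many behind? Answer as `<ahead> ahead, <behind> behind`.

Reachable from c9: {c9}.
Reachable from c5: {c1, c2, c3, c4, c5, c7, c9}.
Only in c9's history (ahead): {} — 0.
Only in c5's history (behind): {c1, c2, c3, c4, c5, c7} — 6.

0 ahead, 6 behind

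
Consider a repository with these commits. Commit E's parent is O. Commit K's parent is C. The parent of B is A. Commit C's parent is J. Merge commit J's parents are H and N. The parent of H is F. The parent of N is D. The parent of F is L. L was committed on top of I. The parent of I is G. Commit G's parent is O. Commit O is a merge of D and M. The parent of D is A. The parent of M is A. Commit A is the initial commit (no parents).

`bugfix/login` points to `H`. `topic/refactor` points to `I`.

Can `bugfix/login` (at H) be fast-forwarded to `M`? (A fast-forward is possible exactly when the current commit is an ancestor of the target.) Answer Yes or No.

No

A fast-forward from H to M is possible iff H is an ancestor of M.
Ancestors of M: {A, M}.
H is not among them, so fast-forward is not possible.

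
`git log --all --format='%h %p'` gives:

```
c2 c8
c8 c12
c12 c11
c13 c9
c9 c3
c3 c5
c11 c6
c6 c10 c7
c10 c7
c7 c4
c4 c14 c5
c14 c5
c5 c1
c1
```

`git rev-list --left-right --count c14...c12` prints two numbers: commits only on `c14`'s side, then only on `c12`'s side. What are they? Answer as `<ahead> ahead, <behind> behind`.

0 ahead, 6 behind

Reachable from c14: {c1, c14, c5}.
Reachable from c12: {c1, c10, c11, c12, c14, c4, c5, c6, c7}.
Only in c14's history (ahead): {} — 0.
Only in c12's history (behind): {c10, c11, c12, c4, c6, c7} — 6.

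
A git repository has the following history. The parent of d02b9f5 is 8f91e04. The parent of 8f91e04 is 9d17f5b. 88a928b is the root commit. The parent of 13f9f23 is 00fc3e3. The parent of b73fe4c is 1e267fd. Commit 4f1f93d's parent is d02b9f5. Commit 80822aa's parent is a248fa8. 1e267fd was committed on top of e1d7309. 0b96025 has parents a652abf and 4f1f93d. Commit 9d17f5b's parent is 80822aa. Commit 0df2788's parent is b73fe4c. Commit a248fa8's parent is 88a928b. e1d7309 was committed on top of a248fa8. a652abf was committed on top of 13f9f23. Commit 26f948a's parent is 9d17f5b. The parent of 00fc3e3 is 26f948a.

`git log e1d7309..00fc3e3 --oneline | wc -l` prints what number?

4

Reachable from 00fc3e3: {00fc3e3, 26f948a, 80822aa, 88a928b, 9d17f5b, a248fa8}.
Reachable from e1d7309: {88a928b, a248fa8, e1d7309}.
In 00fc3e3's history but not e1d7309's: {00fc3e3, 26f948a, 80822aa, 9d17f5b} — 4 commits.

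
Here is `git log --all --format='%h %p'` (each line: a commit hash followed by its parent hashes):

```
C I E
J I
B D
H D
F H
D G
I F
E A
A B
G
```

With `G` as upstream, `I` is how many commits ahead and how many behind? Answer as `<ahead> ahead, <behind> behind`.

4 ahead, 0 behind

Reachable from I: {D, F, G, H, I}.
Reachable from G: {G}.
Only in I's history (ahead): {D, F, H, I} — 4.
Only in G's history (behind): {} — 0.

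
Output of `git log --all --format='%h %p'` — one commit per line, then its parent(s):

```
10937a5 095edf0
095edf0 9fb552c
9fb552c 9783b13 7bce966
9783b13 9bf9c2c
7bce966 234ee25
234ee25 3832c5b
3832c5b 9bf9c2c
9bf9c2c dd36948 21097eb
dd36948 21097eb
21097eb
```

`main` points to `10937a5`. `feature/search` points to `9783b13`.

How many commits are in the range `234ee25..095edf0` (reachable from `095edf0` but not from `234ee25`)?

4

Reachable from 095edf0: {095edf0, 21097eb, 234ee25, 3832c5b, 7bce966, 9783b13, 9bf9c2c, 9fb552c, dd36948}.
Reachable from 234ee25: {21097eb, 234ee25, 3832c5b, 9bf9c2c, dd36948}.
In 095edf0's history but not 234ee25's: {095edf0, 7bce966, 9783b13, 9fb552c} — 4 commits.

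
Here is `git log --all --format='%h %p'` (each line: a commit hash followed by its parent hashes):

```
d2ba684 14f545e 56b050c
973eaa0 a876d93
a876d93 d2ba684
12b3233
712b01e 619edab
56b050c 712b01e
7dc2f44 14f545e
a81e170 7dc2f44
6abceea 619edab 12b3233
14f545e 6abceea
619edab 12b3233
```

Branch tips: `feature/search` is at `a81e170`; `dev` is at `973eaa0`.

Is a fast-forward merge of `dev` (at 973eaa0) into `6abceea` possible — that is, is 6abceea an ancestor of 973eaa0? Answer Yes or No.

Yes

A fast-forward from 6abceea to 973eaa0 is possible iff 6abceea is an ancestor of 973eaa0.
Ancestors of 973eaa0: {12b3233, 14f545e, 56b050c, 619edab, 6abceea, 712b01e, 973eaa0, a876d93, d2ba684}.
6abceea is among them, so fast-forward is possible.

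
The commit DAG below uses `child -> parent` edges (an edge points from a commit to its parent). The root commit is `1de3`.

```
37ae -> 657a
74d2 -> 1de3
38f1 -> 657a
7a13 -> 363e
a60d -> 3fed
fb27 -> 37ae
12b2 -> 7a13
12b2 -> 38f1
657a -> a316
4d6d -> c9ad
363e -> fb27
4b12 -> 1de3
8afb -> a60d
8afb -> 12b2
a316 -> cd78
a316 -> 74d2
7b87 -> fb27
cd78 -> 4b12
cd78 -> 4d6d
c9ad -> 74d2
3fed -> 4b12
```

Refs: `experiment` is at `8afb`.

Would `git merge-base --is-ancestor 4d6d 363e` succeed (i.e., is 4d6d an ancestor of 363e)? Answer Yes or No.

Yes

Ancestors of 363e (commits reachable by following parents): {1de3, 363e, 37ae, 4b12, 4d6d, 657a, 74d2, a316, c9ad, cd78, fb27}.
4d6d is in that set, so it is an ancestor of 363e.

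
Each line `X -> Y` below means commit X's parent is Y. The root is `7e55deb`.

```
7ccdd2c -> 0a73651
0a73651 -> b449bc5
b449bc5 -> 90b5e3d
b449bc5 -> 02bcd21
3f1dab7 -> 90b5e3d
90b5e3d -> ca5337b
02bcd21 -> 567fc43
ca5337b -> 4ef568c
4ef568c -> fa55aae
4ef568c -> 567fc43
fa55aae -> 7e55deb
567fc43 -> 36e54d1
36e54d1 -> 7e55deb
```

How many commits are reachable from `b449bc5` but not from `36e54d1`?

Reachable from b449bc5: {02bcd21, 36e54d1, 4ef568c, 567fc43, 7e55deb, 90b5e3d, b449bc5, ca5337b, fa55aae}.
Reachable from 36e54d1: {36e54d1, 7e55deb}.
In b449bc5's history but not 36e54d1's: {02bcd21, 4ef568c, 567fc43, 90b5e3d, b449bc5, ca5337b, fa55aae} — 7 commits.

7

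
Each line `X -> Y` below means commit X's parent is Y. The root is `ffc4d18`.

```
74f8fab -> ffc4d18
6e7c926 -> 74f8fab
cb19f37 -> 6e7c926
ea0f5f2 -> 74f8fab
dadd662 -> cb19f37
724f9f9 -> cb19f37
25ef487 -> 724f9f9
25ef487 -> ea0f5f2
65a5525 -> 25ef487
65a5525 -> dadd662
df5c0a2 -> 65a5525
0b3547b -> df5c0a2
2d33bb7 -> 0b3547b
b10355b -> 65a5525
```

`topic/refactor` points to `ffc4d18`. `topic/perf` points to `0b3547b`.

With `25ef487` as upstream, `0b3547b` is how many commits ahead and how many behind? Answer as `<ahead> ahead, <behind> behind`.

4 ahead, 0 behind

Reachable from 0b3547b: {0b3547b, 25ef487, 65a5525, 6e7c926, 724f9f9, 74f8fab, cb19f37, dadd662, df5c0a2, ea0f5f2, ffc4d18}.
Reachable from 25ef487: {25ef487, 6e7c926, 724f9f9, 74f8fab, cb19f37, ea0f5f2, ffc4d18}.
Only in 0b3547b's history (ahead): {0b3547b, 65a5525, dadd662, df5c0a2} — 4.
Only in 25ef487's history (behind): {} — 0.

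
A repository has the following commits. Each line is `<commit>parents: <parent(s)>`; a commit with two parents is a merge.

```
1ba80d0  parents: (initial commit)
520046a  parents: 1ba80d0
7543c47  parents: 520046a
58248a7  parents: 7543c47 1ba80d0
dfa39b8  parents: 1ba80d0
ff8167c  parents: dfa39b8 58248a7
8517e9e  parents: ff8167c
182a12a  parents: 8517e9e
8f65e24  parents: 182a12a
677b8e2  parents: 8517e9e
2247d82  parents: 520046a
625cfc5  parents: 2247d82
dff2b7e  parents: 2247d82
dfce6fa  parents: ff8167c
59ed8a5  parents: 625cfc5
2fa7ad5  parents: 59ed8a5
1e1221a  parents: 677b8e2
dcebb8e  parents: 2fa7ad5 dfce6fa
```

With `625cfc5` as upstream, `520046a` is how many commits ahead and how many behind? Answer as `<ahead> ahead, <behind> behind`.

0 ahead, 2 behind

Reachable from 520046a: {1ba80d0, 520046a}.
Reachable from 625cfc5: {1ba80d0, 2247d82, 520046a, 625cfc5}.
Only in 520046a's history (ahead): {} — 0.
Only in 625cfc5's history (behind): {2247d82, 625cfc5} — 2.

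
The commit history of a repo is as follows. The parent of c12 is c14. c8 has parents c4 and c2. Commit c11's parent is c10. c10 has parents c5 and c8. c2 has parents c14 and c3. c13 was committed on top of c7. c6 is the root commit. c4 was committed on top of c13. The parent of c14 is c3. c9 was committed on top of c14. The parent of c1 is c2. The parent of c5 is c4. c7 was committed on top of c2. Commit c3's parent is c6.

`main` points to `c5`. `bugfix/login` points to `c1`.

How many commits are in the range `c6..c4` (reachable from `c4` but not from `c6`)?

Reachable from c4: {c13, c14, c2, c3, c4, c6, c7}.
Reachable from c6: {c6}.
In c4's history but not c6's: {c13, c14, c2, c3, c4, c7} — 6 commits.

6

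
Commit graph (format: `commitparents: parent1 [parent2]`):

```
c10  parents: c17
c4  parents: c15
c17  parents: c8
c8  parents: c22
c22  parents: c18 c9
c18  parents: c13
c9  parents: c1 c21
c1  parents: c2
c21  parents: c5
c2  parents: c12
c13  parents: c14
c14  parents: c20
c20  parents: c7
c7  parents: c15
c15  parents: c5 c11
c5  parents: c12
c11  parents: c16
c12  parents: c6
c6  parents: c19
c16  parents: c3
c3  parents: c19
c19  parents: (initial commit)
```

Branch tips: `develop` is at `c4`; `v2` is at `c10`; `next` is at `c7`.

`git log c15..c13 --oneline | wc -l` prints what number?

4

Reachable from c13: {c11, c12, c13, c14, c15, c16, c19, c20, c3, c5, c6, c7}.
Reachable from c15: {c11, c12, c15, c16, c19, c3, c5, c6}.
In c13's history but not c15's: {c13, c14, c20, c7} — 4 commits.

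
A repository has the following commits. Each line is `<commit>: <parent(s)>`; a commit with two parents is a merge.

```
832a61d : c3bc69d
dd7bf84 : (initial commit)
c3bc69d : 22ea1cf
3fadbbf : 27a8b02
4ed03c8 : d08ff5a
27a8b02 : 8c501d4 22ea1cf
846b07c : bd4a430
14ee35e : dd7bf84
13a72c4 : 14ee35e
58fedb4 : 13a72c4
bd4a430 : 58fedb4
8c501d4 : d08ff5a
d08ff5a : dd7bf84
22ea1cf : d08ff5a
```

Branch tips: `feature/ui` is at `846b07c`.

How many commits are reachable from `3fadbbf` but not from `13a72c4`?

5

Reachable from 3fadbbf: {22ea1cf, 27a8b02, 3fadbbf, 8c501d4, d08ff5a, dd7bf84}.
Reachable from 13a72c4: {13a72c4, 14ee35e, dd7bf84}.
In 3fadbbf's history but not 13a72c4's: {22ea1cf, 27a8b02, 3fadbbf, 8c501d4, d08ff5a} — 5 commits.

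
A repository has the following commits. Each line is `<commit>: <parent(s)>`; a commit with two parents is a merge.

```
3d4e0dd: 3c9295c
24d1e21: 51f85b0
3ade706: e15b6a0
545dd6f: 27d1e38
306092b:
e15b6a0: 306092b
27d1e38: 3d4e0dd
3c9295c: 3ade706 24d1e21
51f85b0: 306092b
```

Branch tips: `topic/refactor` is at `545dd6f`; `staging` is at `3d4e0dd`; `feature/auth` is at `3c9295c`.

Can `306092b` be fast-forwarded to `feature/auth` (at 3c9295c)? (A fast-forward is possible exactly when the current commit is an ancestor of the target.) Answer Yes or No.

Yes

A fast-forward from 306092b to 3c9295c is possible iff 306092b is an ancestor of 3c9295c.
Ancestors of 3c9295c: {24d1e21, 306092b, 3ade706, 3c9295c, 51f85b0, e15b6a0}.
306092b is among them, so fast-forward is possible.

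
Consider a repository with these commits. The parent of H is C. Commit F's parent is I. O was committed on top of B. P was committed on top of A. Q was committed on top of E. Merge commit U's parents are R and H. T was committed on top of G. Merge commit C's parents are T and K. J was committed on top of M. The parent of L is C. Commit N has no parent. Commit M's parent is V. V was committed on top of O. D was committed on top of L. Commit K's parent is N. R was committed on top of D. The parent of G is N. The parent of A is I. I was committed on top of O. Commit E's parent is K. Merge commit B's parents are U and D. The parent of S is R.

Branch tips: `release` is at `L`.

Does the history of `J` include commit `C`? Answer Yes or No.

Yes

Ancestors of J (commits reachable by following parents): {B, C, D, G, H, J, K, L, M, N, O, R, T, U, V}.
C is in that set, so it is an ancestor of J.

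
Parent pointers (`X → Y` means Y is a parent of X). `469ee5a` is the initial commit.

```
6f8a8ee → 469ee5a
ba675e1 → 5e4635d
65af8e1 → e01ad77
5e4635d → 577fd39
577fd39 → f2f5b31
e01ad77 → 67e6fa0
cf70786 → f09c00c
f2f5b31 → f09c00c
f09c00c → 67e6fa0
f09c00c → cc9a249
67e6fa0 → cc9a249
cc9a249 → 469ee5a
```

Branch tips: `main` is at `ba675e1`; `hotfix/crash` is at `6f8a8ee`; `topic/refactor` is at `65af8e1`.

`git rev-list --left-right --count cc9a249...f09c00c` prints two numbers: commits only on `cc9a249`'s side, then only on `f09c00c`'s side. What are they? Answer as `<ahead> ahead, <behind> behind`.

Reachable from cc9a249: {469ee5a, cc9a249}.
Reachable from f09c00c: {469ee5a, 67e6fa0, cc9a249, f09c00c}.
Only in cc9a249's history (ahead): {} — 0.
Only in f09c00c's history (behind): {67e6fa0, f09c00c} — 2.

0 ahead, 2 behind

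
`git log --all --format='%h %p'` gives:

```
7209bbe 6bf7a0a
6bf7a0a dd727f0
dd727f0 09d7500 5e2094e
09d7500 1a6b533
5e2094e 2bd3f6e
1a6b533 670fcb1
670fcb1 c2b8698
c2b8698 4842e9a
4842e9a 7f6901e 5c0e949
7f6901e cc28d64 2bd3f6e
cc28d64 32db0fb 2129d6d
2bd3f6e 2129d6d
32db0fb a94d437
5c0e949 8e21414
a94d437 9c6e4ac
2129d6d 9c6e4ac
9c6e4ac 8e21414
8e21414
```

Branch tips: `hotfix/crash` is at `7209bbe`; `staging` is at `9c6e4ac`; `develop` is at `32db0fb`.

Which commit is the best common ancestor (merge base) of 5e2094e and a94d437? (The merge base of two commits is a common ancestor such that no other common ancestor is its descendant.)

Ancestors of 5e2094e: {2129d6d, 2bd3f6e, 5e2094e, 8e21414, 9c6e4ac}.
Ancestors of a94d437: {8e21414, 9c6e4ac, a94d437}.
Common ancestors: {8e21414, 9c6e4ac}.
Among these, 9c6e4ac is not an ancestor of any other common ancestor — it is the merge base.

9c6e4ac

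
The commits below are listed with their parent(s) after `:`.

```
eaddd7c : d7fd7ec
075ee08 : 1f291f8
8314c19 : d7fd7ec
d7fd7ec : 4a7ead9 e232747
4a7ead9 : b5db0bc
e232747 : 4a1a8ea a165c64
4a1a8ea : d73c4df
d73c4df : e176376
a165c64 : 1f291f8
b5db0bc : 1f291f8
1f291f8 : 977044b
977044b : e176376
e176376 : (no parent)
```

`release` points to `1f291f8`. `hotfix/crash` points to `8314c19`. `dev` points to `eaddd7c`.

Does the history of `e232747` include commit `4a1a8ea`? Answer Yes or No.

Ancestors of e232747 (commits reachable by following parents): {1f291f8, 4a1a8ea, 977044b, a165c64, d73c4df, e176376, e232747}.
4a1a8ea is in that set, so it is an ancestor of e232747.

Yes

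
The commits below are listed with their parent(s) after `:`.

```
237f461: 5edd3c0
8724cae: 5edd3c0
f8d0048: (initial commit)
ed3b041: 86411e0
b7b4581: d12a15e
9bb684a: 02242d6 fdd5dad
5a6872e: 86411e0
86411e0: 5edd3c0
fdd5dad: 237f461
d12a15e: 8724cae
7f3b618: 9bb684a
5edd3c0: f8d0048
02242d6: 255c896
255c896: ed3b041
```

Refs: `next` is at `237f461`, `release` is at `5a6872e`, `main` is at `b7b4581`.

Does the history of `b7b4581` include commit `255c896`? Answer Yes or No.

Ancestors of b7b4581: {5edd3c0, 8724cae, b7b4581, d12a15e, f8d0048}.
255c896 is not in that set, so it is not an ancestor of b7b4581.

No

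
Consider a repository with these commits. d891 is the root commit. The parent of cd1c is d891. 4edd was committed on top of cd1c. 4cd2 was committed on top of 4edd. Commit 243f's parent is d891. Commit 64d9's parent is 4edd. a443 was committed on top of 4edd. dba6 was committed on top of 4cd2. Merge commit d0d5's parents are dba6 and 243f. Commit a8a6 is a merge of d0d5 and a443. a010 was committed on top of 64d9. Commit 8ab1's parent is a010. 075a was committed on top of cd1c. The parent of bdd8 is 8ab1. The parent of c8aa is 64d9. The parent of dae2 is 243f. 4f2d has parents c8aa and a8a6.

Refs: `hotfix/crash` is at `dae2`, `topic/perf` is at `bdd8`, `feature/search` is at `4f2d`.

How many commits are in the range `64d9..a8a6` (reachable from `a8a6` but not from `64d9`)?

6

Reachable from a8a6: {243f, 4cd2, 4edd, a443, a8a6, cd1c, d0d5, d891, dba6}.
Reachable from 64d9: {4edd, 64d9, cd1c, d891}.
In a8a6's history but not 64d9's: {243f, 4cd2, a443, a8a6, d0d5, dba6} — 6 commits.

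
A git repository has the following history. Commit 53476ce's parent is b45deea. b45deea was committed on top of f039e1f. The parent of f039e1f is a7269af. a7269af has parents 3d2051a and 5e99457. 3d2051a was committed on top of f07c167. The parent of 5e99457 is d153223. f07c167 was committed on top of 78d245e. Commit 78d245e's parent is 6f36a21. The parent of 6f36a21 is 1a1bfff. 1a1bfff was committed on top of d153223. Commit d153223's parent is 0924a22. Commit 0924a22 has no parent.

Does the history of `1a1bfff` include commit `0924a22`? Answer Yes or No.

Ancestors of 1a1bfff (commits reachable by following parents): {0924a22, 1a1bfff, d153223}.
0924a22 is in that set, so it is an ancestor of 1a1bfff.

Yes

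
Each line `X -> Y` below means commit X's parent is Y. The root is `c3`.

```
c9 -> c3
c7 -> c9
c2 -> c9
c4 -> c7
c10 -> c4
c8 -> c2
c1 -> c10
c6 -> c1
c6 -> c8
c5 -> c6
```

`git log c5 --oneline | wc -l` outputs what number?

10

Walking parent pointers from c5: reachable set = {c1, c10, c2, c3, c4, c5, c6, c7, c8, c9}.
That is 10 commits.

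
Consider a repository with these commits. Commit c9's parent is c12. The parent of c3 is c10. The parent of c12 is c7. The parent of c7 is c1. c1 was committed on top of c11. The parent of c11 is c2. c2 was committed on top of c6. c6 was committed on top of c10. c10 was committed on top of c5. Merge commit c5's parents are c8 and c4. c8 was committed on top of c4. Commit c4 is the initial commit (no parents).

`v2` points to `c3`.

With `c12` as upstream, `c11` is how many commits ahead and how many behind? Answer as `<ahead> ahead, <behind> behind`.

0 ahead, 3 behind

Reachable from c11: {c10, c11, c2, c4, c5, c6, c8}.
Reachable from c12: {c1, c10, c11, c12, c2, c4, c5, c6, c7, c8}.
Only in c11's history (ahead): {} — 0.
Only in c12's history (behind): {c1, c12, c7} — 3.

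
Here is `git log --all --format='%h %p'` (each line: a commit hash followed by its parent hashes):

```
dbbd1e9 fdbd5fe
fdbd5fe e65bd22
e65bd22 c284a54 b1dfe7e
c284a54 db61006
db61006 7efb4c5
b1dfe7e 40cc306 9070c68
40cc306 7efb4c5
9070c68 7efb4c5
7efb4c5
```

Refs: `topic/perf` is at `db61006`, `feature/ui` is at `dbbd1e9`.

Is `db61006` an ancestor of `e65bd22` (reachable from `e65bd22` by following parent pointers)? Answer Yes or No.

Ancestors of e65bd22 (commits reachable by following parents): {40cc306, 7efb4c5, 9070c68, b1dfe7e, c284a54, db61006, e65bd22}.
db61006 is in that set, so it is an ancestor of e65bd22.

Yes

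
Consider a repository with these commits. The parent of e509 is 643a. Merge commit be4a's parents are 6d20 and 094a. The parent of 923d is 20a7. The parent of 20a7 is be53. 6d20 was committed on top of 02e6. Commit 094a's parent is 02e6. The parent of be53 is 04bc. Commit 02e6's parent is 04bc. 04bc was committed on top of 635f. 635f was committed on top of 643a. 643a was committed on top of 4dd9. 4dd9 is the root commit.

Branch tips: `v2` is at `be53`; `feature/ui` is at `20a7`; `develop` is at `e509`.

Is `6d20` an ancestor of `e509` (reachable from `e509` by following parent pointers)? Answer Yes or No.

Ancestors of e509: {4dd9, 643a, e509}.
6d20 is not in that set, so it is not an ancestor of e509.

No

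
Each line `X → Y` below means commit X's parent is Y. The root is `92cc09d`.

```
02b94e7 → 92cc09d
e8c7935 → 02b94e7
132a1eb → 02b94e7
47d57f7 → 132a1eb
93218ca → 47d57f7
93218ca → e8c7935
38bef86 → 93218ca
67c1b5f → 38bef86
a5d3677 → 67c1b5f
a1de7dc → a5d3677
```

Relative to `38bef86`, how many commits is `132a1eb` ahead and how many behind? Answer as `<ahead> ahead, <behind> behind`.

0 ahead, 4 behind

Reachable from 132a1eb: {02b94e7, 132a1eb, 92cc09d}.
Reachable from 38bef86: {02b94e7, 132a1eb, 38bef86, 47d57f7, 92cc09d, 93218ca, e8c7935}.
Only in 132a1eb's history (ahead): {} — 0.
Only in 38bef86's history (behind): {38bef86, 47d57f7, 93218ca, e8c7935} — 4.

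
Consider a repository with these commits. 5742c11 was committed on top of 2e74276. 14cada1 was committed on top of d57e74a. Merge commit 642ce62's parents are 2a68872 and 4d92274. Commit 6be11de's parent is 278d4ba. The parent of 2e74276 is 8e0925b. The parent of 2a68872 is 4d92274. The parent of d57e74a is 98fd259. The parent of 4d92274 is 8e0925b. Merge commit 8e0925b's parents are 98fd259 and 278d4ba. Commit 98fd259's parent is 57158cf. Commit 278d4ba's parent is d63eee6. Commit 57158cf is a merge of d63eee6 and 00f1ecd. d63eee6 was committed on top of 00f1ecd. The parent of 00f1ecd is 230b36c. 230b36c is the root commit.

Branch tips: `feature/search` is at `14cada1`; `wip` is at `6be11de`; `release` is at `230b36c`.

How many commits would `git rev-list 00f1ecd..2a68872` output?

7

Reachable from 2a68872: {00f1ecd, 230b36c, 278d4ba, 2a68872, 4d92274, 57158cf, 8e0925b, 98fd259, d63eee6}.
Reachable from 00f1ecd: {00f1ecd, 230b36c}.
In 2a68872's history but not 00f1ecd's: {278d4ba, 2a68872, 4d92274, 57158cf, 8e0925b, 98fd259, d63eee6} — 7 commits.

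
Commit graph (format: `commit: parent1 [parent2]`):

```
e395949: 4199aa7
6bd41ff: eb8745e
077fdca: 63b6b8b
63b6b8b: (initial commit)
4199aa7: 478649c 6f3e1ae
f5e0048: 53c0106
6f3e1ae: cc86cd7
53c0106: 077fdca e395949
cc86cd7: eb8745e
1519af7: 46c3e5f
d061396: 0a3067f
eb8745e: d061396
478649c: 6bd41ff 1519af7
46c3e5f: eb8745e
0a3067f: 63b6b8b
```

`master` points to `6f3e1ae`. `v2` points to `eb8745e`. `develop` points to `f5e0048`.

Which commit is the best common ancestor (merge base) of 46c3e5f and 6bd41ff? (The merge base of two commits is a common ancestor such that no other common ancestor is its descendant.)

eb8745e

Ancestors of 46c3e5f: {0a3067f, 46c3e5f, 63b6b8b, d061396, eb8745e}.
Ancestors of 6bd41ff: {0a3067f, 63b6b8b, 6bd41ff, d061396, eb8745e}.
Common ancestors: {0a3067f, 63b6b8b, d061396, eb8745e}.
Among these, eb8745e is not an ancestor of any other common ancestor — it is the merge base.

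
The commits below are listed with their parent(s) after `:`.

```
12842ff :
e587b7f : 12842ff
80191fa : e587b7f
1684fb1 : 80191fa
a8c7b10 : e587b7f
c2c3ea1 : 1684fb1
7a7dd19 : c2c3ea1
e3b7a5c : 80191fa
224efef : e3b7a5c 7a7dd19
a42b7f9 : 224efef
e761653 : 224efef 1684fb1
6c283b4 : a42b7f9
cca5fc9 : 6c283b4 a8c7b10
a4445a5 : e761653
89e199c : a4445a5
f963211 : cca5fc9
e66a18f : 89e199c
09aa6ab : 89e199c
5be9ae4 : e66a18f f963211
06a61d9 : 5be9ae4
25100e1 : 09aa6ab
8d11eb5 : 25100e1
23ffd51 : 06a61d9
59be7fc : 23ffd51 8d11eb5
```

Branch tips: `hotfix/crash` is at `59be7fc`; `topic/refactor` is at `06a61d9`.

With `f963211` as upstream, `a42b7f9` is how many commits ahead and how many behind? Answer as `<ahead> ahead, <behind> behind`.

0 ahead, 4 behind

Reachable from a42b7f9: {12842ff, 1684fb1, 224efef, 7a7dd19, 80191fa, a42b7f9, c2c3ea1, e3b7a5c, e587b7f}.
Reachable from f963211: {12842ff, 1684fb1, 224efef, 6c283b4, 7a7dd19, 80191fa, a42b7f9, a8c7b10, c2c3ea1, cca5fc9, e3b7a5c, e587b7f, f963211}.
Only in a42b7f9's history (ahead): {} — 0.
Only in f963211's history (behind): {6c283b4, a8c7b10, cca5fc9, f963211} — 4.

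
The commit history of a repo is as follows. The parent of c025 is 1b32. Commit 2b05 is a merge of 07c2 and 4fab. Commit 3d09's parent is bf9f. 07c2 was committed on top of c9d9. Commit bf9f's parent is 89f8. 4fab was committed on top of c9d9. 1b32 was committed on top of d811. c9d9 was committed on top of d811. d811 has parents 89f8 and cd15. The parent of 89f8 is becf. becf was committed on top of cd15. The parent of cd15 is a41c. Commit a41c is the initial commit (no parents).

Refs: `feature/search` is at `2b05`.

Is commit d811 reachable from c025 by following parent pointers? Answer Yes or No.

Yes

Ancestors of c025 (commits reachable by following parents): {1b32, 89f8, a41c, becf, c025, cd15, d811}.
d811 is in that set, so it is an ancestor of c025.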